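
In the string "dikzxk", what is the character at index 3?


Input string: 'dikzxk'
Operation: get character at index 3
Index mapping: s[0]='d', s[1]='i', s[2]='k', s[3]='z'
Result: 'z'


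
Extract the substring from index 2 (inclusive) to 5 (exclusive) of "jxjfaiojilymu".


Input string: 'jxjfaiojilymu'
Operation: slice [2:5]
Extract characters: s[2]='j', s[3]='f', s[4]='a'
Result: jfa


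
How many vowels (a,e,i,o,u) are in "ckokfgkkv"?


Input string: 'ckokfgkkv'
Operation: count vowels (a, e, i, o, u)
Scan: s[0]='c', s[1]='k', s[2]='o' (vowel), s[3]='k', s[4]='f', s[5]='g', s[6]='k', s[7]='k', s[8]='v'
Vowels found: 1
Result: 1


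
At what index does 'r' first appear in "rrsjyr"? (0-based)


Input string: 'rrsjyr'
Target: 'r'
Scanning left to right: s[0]='r'
First match at index: 0


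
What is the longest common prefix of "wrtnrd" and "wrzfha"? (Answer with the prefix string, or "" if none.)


String 1: 'wrtnrd'
String 2: 'wrzfha'
Compare position by position:
pos 0: 'w' vs 'w' match
pos 1: 'r' vs 'r' match
pos 2: 't' vs 'z' differ -> stop
Longest common prefix: "wr" (length 2)


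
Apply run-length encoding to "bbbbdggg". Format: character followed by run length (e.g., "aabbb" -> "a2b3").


Input: 'bbbbdggg'
Operation: identify consecutive runs
Runs: 'bbbb' -> b4, 'd' -> d1, 'ggg' -> g3
Encoded: b4d1g3


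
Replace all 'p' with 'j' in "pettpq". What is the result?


Input string: 'pettpq'
Operation: replace 'p' with 'j'
Positions of 'p': 0, 4
After replacement: jettjq


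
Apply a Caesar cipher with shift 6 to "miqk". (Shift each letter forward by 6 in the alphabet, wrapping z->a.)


Input: 'miqk', shift = 6
Operation: for each letter, (position + 6) mod 26
Mapping: 'm'(12+6=18)->'s', 'i'(8+6=14)->'o', 'q'(16+6=22)->'w', 'k'(10+6=16)->'q'
Result: sowq


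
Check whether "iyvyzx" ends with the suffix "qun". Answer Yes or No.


Input string: 'iyvyzx'
Suffix to check: 'qun'
Last 3 characters of input: 'yzx'
Match: False
Result: No


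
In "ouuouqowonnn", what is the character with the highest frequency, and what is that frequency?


Input: 'ouuouqowonnn'
Operation: tally each character
Counts: 'n':3, 'o':4, 'q':1, 'u':3, 'w':1
Maximum: 'o' appears 4 times


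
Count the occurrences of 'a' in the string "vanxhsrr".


Input string: 'vanxhsrr'
Target character: 'a'
Scan each position: s[1]='a'
Matches found at indices: 1
Total: 1


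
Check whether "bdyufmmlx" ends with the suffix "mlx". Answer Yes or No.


Input string: 'bdyufmmlx'
Suffix to check: 'mlx'
Last 3 characters of input: 'mlx'
Match: True
Result: Yes


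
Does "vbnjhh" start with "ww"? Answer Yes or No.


Input string: 'vbnjhh'
Prefix to check: 'ww'
First 2 characters of input: 'vb'
Match: False
Result: No


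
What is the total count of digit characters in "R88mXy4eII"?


Input string: 'R88mXy4eII'
Operation: count digit characters (0-9)
Scan: 'R', '8'(digit), '8'(digit), 'm', 'X', 'y', '4'(digit), 'e', 'I', 'I'
Digits found: 3
Result: 3


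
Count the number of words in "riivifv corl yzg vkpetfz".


Input string: 'riivifv corl yzg vkpetfz'
Operation: split by spaces
Words found: 'riivifv', 'corl', 'yzg', 'vkpetfz'
Word count: 4


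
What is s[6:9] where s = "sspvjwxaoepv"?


Input string: 'sspvjwxaoepv'
Operation: slice [6:9]
Extract characters: s[6]='x', s[7]='a', s[8]='o'
Result: xao


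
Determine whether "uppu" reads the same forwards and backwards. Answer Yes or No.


Input string: 'uppu'
Reversed: 'uppu'
Compare pairs: s[0]='u' vs s[3]='u' (match), s[1]='p' vs s[2]='p' (match)
Palindrome: Yes


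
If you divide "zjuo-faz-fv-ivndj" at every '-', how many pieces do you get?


Input string: 'zjuo-faz-fv-ivndj'
Delimiter: '-'
Split result: 'zjuo', 'faz', 'fv', 'ivndj'
Number of parts: 4


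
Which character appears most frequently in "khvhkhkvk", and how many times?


Input: 'khvhkhkvk'
Operation: tally each character
Counts: 'h':3, 'k':4, 'v':2
Maximum: 'k' appears 4 times


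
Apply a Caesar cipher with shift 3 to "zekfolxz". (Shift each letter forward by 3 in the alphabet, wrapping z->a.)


Input: 'zekfolxz', shift = 3
Operation: for each letter, (position + 3) mod 26
Mapping: 'z'(25+3=28, 28 mod 26=2)->'c', 'e'(4+3=7)->'h', 'k'(10+3=13)->'n', 'f'(5+3=8)->'i', 'o'(14+3=17)->'r', 'l'(11+3=14)->'o', 'x'(23+3=26, 26 mod 26=0)->'a', 'z'(25+3=28, 28 mod 26=2)->'c'
Result: chniroac


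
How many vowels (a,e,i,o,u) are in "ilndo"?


Input string: 'ilndo'
Operation: count vowels (a, e, i, o, u)
Scan: s[0]='i' (vowel), s[1]='l', s[2]='n', s[3]='d', s[4]='o' (vowel)
Vowels found: 2
Result: 2


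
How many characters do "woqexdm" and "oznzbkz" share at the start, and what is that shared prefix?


String 1: 'woqexdm'
String 2: 'oznzbkz'
Compare position by position:
pos 0: 'w' vs 'o' differ -> stop
Longest common prefix: "" (length 0)


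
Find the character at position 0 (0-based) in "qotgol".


Input string: 'qotgol'
Operation: get character at index 0
Index mapping: s[0]='q'
Result: 'q'


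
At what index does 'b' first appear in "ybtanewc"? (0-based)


Input string: 'ybtanewc'
Target: 'b'
Scanning left to right: s[0]='y', s[1]='b'
First match at index: 1


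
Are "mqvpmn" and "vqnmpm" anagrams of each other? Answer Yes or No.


String 1: 'mqvpmn' -> sorted: 'mmnpqv'
String 2: 'vqnmpm' -> sorted: 'mmnpqv'
Compare sorted forms: 'mmnpqv' == 'mmnpqv'
Anagram: Yes


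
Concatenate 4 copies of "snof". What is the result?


Input string: 'snof'
Operation: repeat 4 times
Concatenation: 'snof' + 'snof' + 'snof' + 'snof'
Result: snofsnofsnofsnof


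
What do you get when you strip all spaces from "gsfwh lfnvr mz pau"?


Input string: 'gsfwh lfnvr mz pau'
Operation: remove all spaces
Words: 'gsfwh', 'lfnvr', 'mz', 'pau'
Join without spaces: gsfwhlfnvrmzpau


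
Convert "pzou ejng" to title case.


Input string: 'pzou ejng'
Operation: capitalize first letter of each word
Word transformations: 'pzou'->'Pzou', 'ejng'->'Ejng'
Result: Pzou Ejng


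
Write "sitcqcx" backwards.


Input string: 'sitcqcx'
Operation: reverse character order
Original order: 's' -> 'i' -> 't' -> 'c' -> 'q' -> 'c' -> 'x'
Reversed order: 'x' -> 'c' -> 'q' -> 'c' -> 't' -> 'i' -> 's'
Result: xcqctis


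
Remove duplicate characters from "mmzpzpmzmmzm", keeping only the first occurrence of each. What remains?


Input: 'mmzpzpmzmmzm'
Operation: keep first occurrence of each character
Scan: s[0]='m' new -> keep; s[1]='m' seen -> skip; s[2]='z' new -> keep; s[3]='p' new -> keep; s[4]='z' seen -> skip; s[5]='p' seen -> skip; s[6]='m' seen -> skip; s[7]='z' seen -> skip; s[8]='m' seen -> skip; s[9]='m' seen -> skip; s[10]='z' seen -> skip; s[11]='m' seen -> skip
Result: mzp


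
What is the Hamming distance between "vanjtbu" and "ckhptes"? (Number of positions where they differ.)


String 1: 'vanjtbu'
String 2: 'ckhptes'
Compare each position: pos 0: 'v'!='c', pos 1: 'a'!='k', pos 2: 'n'!='h', pos 3: 'j'!='p', pos 4: 't'=='t', pos 5: 'b'!='e', pos 6: 'u'!='s'
Differing positions: 6
Hamming distance: 6


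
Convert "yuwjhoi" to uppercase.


Input string: 'yuwjhoi'
Operation: convert each letter to uppercase
Mapping: 'y'->'Y', 'u'->'U', 'w'->'W', 'j'->'J', 'h'->'H', 'o'->'O', 'i'->'I'
Result: YUWJHOI


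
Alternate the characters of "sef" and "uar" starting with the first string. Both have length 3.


String 1: 'sef'
String 2: 'uar'
Operation: alternate characters
Pairs: 's'+'u', 'e'+'a', 'f'+'r'
Result: sueafr


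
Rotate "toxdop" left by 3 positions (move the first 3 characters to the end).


Input: 'toxdop', shift = 3
Operation: split at index 3 and swap parts
Front part s[0:3] = 'tox'
Back part s[3:] = 'dop'
Rotated = back + front = 'dop' + 'tox'
Result: doptox


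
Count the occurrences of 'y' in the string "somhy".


Input string: 'somhy'
Target character: 'y'
Scan each position: s[4]='y'
Matches found at indices: 4
Total: 1


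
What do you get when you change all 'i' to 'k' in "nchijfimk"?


Input string: 'nchijfimk'
Operation: replace 'i' with 'k'
Positions of 'i': 3, 6
After replacement: nchkjfkmk


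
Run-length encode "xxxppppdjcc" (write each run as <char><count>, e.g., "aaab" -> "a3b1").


Input: 'xxxppppdjcc'
Operation: identify consecutive runs
Runs: 'xxx' -> x3, 'pppp' -> p4, 'd' -> d1, 'j' -> j1, 'cc' -> c2
Encoded: x3p4d1j1c2


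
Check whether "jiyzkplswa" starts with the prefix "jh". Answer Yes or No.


Input string: 'jiyzkplswa'
Prefix to check: 'jh'
First 2 characters of input: 'ji'
Match: False
Result: No


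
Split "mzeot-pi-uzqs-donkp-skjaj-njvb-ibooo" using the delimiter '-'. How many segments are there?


Input string: 'mzeot-pi-uzqs-donkp-skjaj-njvb-ibooo'
Delimiter: '-'
Split result: 'mzeot', 'pi', 'uzqs', 'donkp', 'skjaj', 'njvb', 'ibooo'
Number of parts: 7


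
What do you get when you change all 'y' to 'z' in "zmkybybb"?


Input string: 'zmkybybb'
Operation: replace 'y' with 'z'
Positions of 'y': 3, 5
After replacement: zmkzbzbb


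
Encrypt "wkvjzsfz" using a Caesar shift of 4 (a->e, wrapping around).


Input: 'wkvjzsfz', shift = 4
Operation: for each letter, (position + 4) mod 26
Mapping: 'w'(22+4=26, 26 mod 26=0)->'a', 'k'(10+4=14)->'o', 'v'(21+4=25)->'z', 'j'(9+4=13)->'n', 'z'(25+4=29, 29 mod 26=3)->'d', 's'(18+4=22)->'w', 'f'(5+4=9)->'j', 'z'(25+4=29, 29 mod 26=3)->'d'
Result: aozndwjd


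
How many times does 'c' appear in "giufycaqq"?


Input string: 'giufycaqq'
Target character: 'c'
Scan each position: s[5]='c'
Matches found at indices: 5
Total: 1


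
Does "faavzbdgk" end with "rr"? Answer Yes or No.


Input string: 'faavzbdgk'
Suffix to check: 'rr'
Last 2 characters of input: 'gk'
Match: False
Result: No


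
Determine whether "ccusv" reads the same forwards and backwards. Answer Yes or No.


Input string: 'ccusv'
Reversed: 'vsucc'
Compare pairs: s[0]='c' vs s[4]='v' (mismatch), s[1]='c' vs s[3]='s' (mismatch)
Palindrome: No


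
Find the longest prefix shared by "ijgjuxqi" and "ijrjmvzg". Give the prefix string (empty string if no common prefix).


String 1: 'ijgjuxqi'
String 2: 'ijrjmvzg'
Compare position by position:
pos 0: 'i' vs 'i' match
pos 1: 'j' vs 'j' match
pos 2: 'g' vs 'r' differ -> stop
Longest common prefix: "ij" (length 2)


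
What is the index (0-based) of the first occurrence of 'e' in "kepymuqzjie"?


Input string: 'kepymuqzjie'
Target: 'e'
Scanning left to right: s[0]='k', s[1]='e'
First match at index: 1


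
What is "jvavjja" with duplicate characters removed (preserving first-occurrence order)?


Input: 'jvavjja'
Operation: keep first occurrence of each character
Scan: s[0]='j' new -> keep; s[1]='v' new -> keep; s[2]='a' new -> keep; s[3]='v' seen -> skip; s[4]='j' seen -> skip; s[5]='j' seen -> skip; s[6]='a' seen -> skip
Result: jva


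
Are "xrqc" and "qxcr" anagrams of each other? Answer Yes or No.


String 1: 'xrqc' -> sorted: 'cqrx'
String 2: 'qxcr' -> sorted: 'cqrx'
Compare sorted forms: 'cqrx' == 'cqrx'
Anagram: Yes


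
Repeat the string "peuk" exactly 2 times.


Input string: 'peuk'
Operation: repeat 2 times
Concatenation: 'peuk' + 'peuk'
Result: peukpeuk


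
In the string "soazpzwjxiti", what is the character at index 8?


Input string: 'soazpzwjxiti'
Operation: get character at index 8
Index mapping: s[0]='s', s[1]='o', s[2]='a', s[3]='z', s[4]='p', s[5]='z', s[6]='w', s[7]='j', s[8]='x'
Result: 'x'


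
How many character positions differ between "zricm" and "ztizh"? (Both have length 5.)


String 1: 'zricm'
String 2: 'ztizh'
Compare each position: pos 0: 'z'=='z', pos 1: 'r'!='t', pos 2: 'i'=='i', pos 3: 'c'!='z', pos 4: 'm'!='h'
Differing positions: 3
Hamming distance: 3


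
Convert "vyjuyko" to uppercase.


Input string: 'vyjuyko'
Operation: convert each letter to uppercase
Mapping: 'v'->'V', 'y'->'Y', 'j'->'J', 'u'->'U', 'y'->'Y', 'k'->'K', 'o'->'O'
Result: VYJUYKO


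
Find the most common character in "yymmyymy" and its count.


Input: 'yymmyymy'
Operation: tally each character
Counts: 'm':3, 'y':5
Maximum: 'y' appears 5 times


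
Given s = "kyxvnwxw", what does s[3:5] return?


Input string: 'kyxvnwxw'
Operation: slice [3:5]
Extract characters: s[3]='v', s[4]='n'
Result: vn


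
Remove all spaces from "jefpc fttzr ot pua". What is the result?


Input string: 'jefpc fttzr ot pua'
Operation: remove all spaces
Words: 'jefpc', 'fttzr', 'ot', 'pua'
Join without spaces: jefpcfttzrotpua


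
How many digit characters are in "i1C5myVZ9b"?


Input string: 'i1C5myVZ9b'
Operation: count digit characters (0-9)
Scan: 'i', '1'(digit), 'C', '5'(digit), 'm', 'y', 'V', 'Z', '9'(digit), 'b'
Digits found: 3
Result: 3


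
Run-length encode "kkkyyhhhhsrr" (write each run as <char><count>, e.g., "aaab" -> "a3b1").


Input: 'kkkyyhhhhsrr'
Operation: identify consecutive runs
Runs: 'kkk' -> k3, 'yy' -> y2, 'hhhh' -> h4, 's' -> s1, 'rr' -> r2
Encoded: k3y2h4s1r2


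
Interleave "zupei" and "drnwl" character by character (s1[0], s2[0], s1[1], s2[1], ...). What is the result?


String 1: 'zupei'
String 2: 'drnwl'
Operation: alternate characters
Pairs: 'z'+'d', 'u'+'r', 'p'+'n', 'e'+'w', 'i'+'l'
Result: zdurpnewil


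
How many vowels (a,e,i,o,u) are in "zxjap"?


Input string: 'zxjap'
Operation: count vowels (a, e, i, o, u)
Scan: s[0]='z', s[1]='x', s[2]='j', s[3]='a' (vowel), s[4]='p'
Vowels found: 1
Result: 1


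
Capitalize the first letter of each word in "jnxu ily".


Input string: 'jnxu ily'
Operation: capitalize first letter of each word
Word transformations: 'jnxu'->'Jnxu', 'ily'->'Ily'
Result: Jnxu Ily


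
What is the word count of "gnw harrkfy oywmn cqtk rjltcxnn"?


Input string: 'gnw harrkfy oywmn cqtk rjltcxnn'
Operation: split by spaces
Words found: 'gnw', 'harrkfy', 'oywmn', 'cqtk', 'rjltcxnn'
Word count: 5


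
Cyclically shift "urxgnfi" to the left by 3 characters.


Input: 'urxgnfi', shift = 3
Operation: split at index 3 and swap parts
Front part s[0:3] = 'urx'
Back part s[3:] = 'gnfi'
Rotated = back + front = 'gnfi' + 'urx'
Result: gnfiurx


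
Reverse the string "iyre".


Input string: 'iyre'
Operation: reverse character order
Original order: 'i' -> 'y' -> 'r' -> 'e'
Reversed order: 'e' -> 'r' -> 'y' -> 'i'
Result: eryi


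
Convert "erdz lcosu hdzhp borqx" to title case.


Input string: 'erdz lcosu hdzhp borqx'
Operation: capitalize first letter of each word
Word transformations: 'erdz'->'Erdz', 'lcosu'->'Lcosu', 'hdzhp'->'Hdzhp', 'borqx'->'Borqx'
Result: Erdz Lcosu Hdzhp Borqx


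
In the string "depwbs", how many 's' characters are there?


Input string: 'depwbs'
Target character: 's'
Scan each position: s[5]='s'
Matches found at indices: 5
Total: 1


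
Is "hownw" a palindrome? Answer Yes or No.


Input string: 'hownw'
Reversed: 'wnwoh'
Compare pairs: s[0]='h' vs s[4]='w' (mismatch), s[1]='o' vs s[3]='n' (mismatch)
Palindrome: No


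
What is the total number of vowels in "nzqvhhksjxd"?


Input string: 'nzqvhhksjxd'
Operation: count vowels (a, e, i, o, u)
Scan: s[0]='n', s[1]='z', s[2]='q', s[3]='v', s[4]='h', s[5]='h', s[6]='k', s[7]='s', s[8]='j', s[9]='x', s[10]='d'
Vowels found: 0
Result: 0


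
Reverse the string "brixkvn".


Input string: 'brixkvn'
Operation: reverse character order
Original order: 'b' -> 'r' -> 'i' -> 'x' -> 'k' -> 'v' -> 'n'
Reversed order: 'n' -> 'v' -> 'k' -> 'x' -> 'i' -> 'r' -> 'b'
Result: nvkxirb


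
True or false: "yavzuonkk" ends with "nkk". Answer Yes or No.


Input string: 'yavzuonkk'
Suffix to check: 'nkk'
Last 3 characters of input: 'nkk'
Match: True
Result: Yes


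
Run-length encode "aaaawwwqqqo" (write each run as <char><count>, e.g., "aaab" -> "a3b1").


Input: 'aaaawwwqqqo'
Operation: identify consecutive runs
Runs: 'aaaa' -> a4, 'www' -> w3, 'qqq' -> q3, 'o' -> o1
Encoded: a4w3q3o1


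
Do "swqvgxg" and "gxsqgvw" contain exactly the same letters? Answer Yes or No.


String 1: 'swqvgxg' -> sorted: 'ggqsvwx'
String 2: 'gxsqgvw' -> sorted: 'ggqsvwx'
Compare sorted forms: 'ggqsvwx' == 'ggqsvwx'
Anagram: Yes


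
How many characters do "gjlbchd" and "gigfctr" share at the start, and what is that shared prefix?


String 1: 'gjlbchd'
String 2: 'gigfctr'
Compare position by position:
pos 0: 'g' vs 'g' match
pos 1: 'j' vs 'i' differ -> stop
Longest common prefix: "g" (length 1)


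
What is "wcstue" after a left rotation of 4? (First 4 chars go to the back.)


Input: 'wcstue', shift = 4
Operation: split at index 4 and swap parts
Front part s[0:4] = 'wcst'
Back part s[4:] = 'ue'
Rotated = back + front = 'ue' + 'wcst'
Result: uewcst


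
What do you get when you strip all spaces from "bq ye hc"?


Input string: 'bq ye hc'
Operation: remove all spaces
Words: 'bq', 'ye', 'hc'
Join without spaces: bqyehc


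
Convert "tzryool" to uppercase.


Input string: 'tzryool'
Operation: convert each letter to uppercase
Mapping: 't'->'T', 'z'->'Z', 'r'->'R', 'y'->'Y', 'o'->'O', 'o'->'O', 'l'->'L'
Result: TZRYOOL


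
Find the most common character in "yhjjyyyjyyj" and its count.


Input: 'yhjjyyyjyyj'
Operation: tally each character
Counts: 'h':1, 'j':4, 'y':6
Maximum: 'y' appears 6 times


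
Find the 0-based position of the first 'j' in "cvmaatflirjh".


Input string: 'cvmaatflirjh'
Target: 'j'
Scanning left to right: s[0]='c', s[1]='v', s[2]='m', s[3]='a', s[4]='a', s[5]='t', s[6]='f', s[7]='l', s[8]='i', s[9]='r', s[10]='j'
First match at index: 10


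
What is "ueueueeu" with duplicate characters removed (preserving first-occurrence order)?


Input: 'ueueueeu'
Operation: keep first occurrence of each character
Scan: s[0]='u' new -> keep; s[1]='e' new -> keep; s[2]='u' seen -> skip; s[3]='e' seen -> skip; s[4]='u' seen -> skip; s[5]='e' seen -> skip; s[6]='e' seen -> skip; s[7]='u' seen -> skip
Result: ue


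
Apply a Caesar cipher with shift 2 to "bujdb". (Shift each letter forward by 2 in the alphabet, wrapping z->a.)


Input: 'bujdb', shift = 2
Operation: for each letter, (position + 2) mod 26
Mapping: 'b'(1+2=3)->'d', 'u'(20+2=22)->'w', 'j'(9+2=11)->'l', 'd'(3+2=5)->'f', 'b'(1+2=3)->'d'
Result: dwlfd


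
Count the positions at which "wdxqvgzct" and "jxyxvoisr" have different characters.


String 1: 'wdxqvgzct'
String 2: 'jxyxvoisr'
Compare each position: pos 0: 'w'!='j', pos 1: 'd'!='x', pos 2: 'x'!='y', pos 3: 'q'!='x', pos 4: 'v'=='v', pos 5: 'g'!='o', pos 6: 'z'!='i', pos 7: 'c'!='s', pos 8: 't'!='r'
Differing positions: 8
Hamming distance: 8


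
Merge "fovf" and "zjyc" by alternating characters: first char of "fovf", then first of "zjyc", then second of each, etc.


String 1: 'fovf'
String 2: 'zjyc'
Operation: alternate characters
Pairs: 'f'+'z', 'o'+'j', 'v'+'y', 'f'+'c'
Result: fzojvyfc


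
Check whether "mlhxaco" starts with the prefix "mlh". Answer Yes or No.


Input string: 'mlhxaco'
Prefix to check: 'mlh'
First 3 characters of input: 'mlh'
Match: True
Result: Yes


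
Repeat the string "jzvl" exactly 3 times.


Input string: 'jzvl'
Operation: repeat 3 times
Concatenation: 'jzvl' + 'jzvl' + 'jzvl'
Result: jzvljzvljzvl


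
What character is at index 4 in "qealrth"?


Input string: 'qealrth'
Operation: get character at index 4
Index mapping: s[0]='q', s[1]='e', s[2]='a', s[3]='l', s[4]='r'
Result: 'r'


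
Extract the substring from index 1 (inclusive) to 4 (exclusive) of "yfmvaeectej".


Input string: 'yfmvaeectej'
Operation: slice [1:4]
Extract characters: s[1]='f', s[2]='m', s[3]='v'
Result: fmv


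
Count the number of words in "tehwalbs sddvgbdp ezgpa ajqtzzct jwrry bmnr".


Input string: 'tehwalbs sddvgbdp ezgpa ajqtzzct jwrry bmnr'
Operation: split by spaces
Words found: 'tehwalbs', 'sddvgbdp', 'ezgpa', 'ajqtzzct', 'jwrry', 'bmnr'
Word count: 6


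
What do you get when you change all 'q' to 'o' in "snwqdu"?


Input string: 'snwqdu'
Operation: replace 'q' with 'o'
Positions of 'q': 3
After replacement: snwodu


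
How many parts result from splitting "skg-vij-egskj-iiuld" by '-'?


Input string: 'skg-vij-egskj-iiuld'
Delimiter: '-'
Split result: 'skg', 'vij', 'egskj', 'iiuld'
Number of parts: 4


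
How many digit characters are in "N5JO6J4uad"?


Input string: 'N5JO6J4uad'
Operation: count digit characters (0-9)
Scan: 'N', '5'(digit), 'J', 'O', '6'(digit), 'J', '4'(digit), 'u', 'a', 'd'
Digits found: 3
Result: 3


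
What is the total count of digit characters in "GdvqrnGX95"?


Input string: 'GdvqrnGX95'
Operation: count digit characters (0-9)
Scan: 'G', 'd', 'v', 'q', 'r', 'n', 'G', 'X', '9'(digit), '5'(digit)
Digits found: 2
Result: 2


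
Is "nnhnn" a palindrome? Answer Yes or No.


Input string: 'nnhnn'
Reversed: 'nnhnn'
Compare pairs: s[0]='n' vs s[4]='n' (match), s[1]='n' vs s[3]='n' (match)
Palindrome: Yes


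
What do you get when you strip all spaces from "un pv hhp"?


Input string: 'un pv hhp'
Operation: remove all spaces
Words: 'un', 'pv', 'hhp'
Join without spaces: unpvhhp


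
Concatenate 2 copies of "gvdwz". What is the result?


Input string: 'gvdwz'
Operation: repeat 2 times
Concatenation: 'gvdwz' + 'gvdwz'
Result: gvdwzgvdwz


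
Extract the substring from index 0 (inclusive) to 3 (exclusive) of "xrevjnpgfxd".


Input string: 'xrevjnpgfxd'
Operation: slice [0:3]
Extract characters: s[0]='x', s[1]='r', s[2]='e'
Result: xre


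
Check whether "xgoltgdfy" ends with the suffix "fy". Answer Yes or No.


Input string: 'xgoltgdfy'
Suffix to check: 'fy'
Last 2 characters of input: 'fy'
Match: True
Result: Yes


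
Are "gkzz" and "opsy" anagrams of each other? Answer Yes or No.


String 1: 'gkzz' -> sorted: 'gkzz'
String 2: 'opsy' -> sorted: 'opsy'
Compare sorted forms: 'gkzz' != 'opsy'
Anagram: No


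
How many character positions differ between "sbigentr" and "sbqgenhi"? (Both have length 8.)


String 1: 'sbigentr'
String 2: 'sbqgenhi'
Compare each position: pos 0: 's'=='s', pos 1: 'b'=='b', pos 2: 'i'!='q', pos 3: 'g'=='g', pos 4: 'e'=='e', pos 5: 'n'=='n', pos 6: 't'!='h', pos 7: 'r'!='i'
Differing positions: 3
Hamming distance: 3


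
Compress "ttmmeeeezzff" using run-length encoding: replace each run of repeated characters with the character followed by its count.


Input: 'ttmmeeeezzff'
Operation: identify consecutive runs
Runs: 'tt' -> t2, 'mm' -> m2, 'eeee' -> e4, 'zz' -> z2, 'ff' -> f2
Encoded: t2m2e4z2f2


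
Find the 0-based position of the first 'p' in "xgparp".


Input string: 'xgparp'
Target: 'p'
Scanning left to right: s[0]='x', s[1]='g', s[2]='p'
First match at index: 2


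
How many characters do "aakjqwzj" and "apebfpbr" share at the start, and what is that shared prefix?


String 1: 'aakjqwzj'
String 2: 'apebfpbr'
Compare position by position:
pos 0: 'a' vs 'a' match
pos 1: 'a' vs 'p' differ -> stop
Longest common prefix: "a" (length 1)


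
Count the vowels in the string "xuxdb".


Input string: 'xuxdb'
Operation: count vowels (a, e, i, o, u)
Scan: s[0]='x', s[1]='u' (vowel), s[2]='x', s[3]='d', s[4]='b'
Vowels found: 1
Result: 1


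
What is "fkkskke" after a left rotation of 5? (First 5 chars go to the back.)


Input: 'fkkskke', shift = 5
Operation: split at index 5 and swap parts
Front part s[0:5] = 'fkksk'
Back part s[5:] = 'ke'
Rotated = back + front = 'ke' + 'fkksk'
Result: kefkksk


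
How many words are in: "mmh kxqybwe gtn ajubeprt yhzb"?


Input string: 'mmh kxqybwe gtn ajubeprt yhzb'
Operation: split by spaces
Words found: 'mmh', 'kxqybwe', 'gtn', 'ajubeprt', 'yhzb'
Word count: 5


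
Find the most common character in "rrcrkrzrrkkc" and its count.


Input: 'rrcrkrzrrkkc'
Operation: tally each character
Counts: 'c':2, 'k':3, 'r':6, 'z':1
Maximum: 'r' appears 6 times


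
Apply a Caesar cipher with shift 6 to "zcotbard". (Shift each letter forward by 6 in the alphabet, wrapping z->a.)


Input: 'zcotbard', shift = 6
Operation: for each letter, (position + 6) mod 26
Mapping: 'z'(25+6=31, 31 mod 26=5)->'f', 'c'(2+6=8)->'i', 'o'(14+6=20)->'u', 't'(19+6=25)->'z', 'b'(1+6=7)->'h', 'a'(0+6=6)->'g', 'r'(17+6=23)->'x', 'd'(3+6=9)->'j'
Result: fiuzhgxj


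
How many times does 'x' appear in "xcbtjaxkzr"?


Input string: 'xcbtjaxkzr'
Target character: 'x'
Scan each position: s[0]='x', s[6]='x'
Matches found at indices: 0, 6
Total: 2


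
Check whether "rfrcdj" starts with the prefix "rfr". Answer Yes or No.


Input string: 'rfrcdj'
Prefix to check: 'rfr'
First 3 characters of input: 'rfr'
Match: True
Result: Yes


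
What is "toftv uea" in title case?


Input string: 'toftv uea'
Operation: capitalize first letter of each word
Word transformations: 'toftv'->'Toftv', 'uea'->'Uea'
Result: Toftv Uea


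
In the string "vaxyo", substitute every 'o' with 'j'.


Input string: 'vaxyo'
Operation: replace 'o' with 'j'
Positions of 'o': 4
After replacement: vaxyj


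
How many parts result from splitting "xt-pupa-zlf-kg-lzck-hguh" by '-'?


Input string: 'xt-pupa-zlf-kg-lzck-hguh'
Delimiter: '-'
Split result: 'xt', 'pupa', 'zlf', 'kg', 'lzck', 'hguh'
Number of parts: 6


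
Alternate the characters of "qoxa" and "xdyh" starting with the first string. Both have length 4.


String 1: 'qoxa'
String 2: 'xdyh'
Operation: alternate characters
Pairs: 'q'+'x', 'o'+'d', 'x'+'y', 'a'+'h'
Result: qxodxyah


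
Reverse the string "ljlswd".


Input string: 'ljlswd'
Operation: reverse character order
Original order: 'l' -> 'j' -> 'l' -> 's' -> 'w' -> 'd'
Reversed order: 'd' -> 'w' -> 's' -> 'l' -> 'j' -> 'l'
Result: dwsljl


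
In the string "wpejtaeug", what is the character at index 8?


Input string: 'wpejtaeug'
Operation: get character at index 8
Index mapping: s[0]='w', s[1]='p', s[2]='e', s[3]='j', s[4]='t', s[5]='a', s[6]='e', s[7]='u', s[8]='g'
Result: 'g'


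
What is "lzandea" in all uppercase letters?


Input string: 'lzandea'
Operation: convert each letter to uppercase
Mapping: 'l'->'L', 'z'->'Z', 'a'->'A', 'n'->'N', 'd'->'D', 'e'->'E', 'a'->'A'
Result: LZANDEA


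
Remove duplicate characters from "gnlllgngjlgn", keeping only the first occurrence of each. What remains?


Input: 'gnlllgngjlgn'
Operation: keep first occurrence of each character
Scan: s[0]='g' new -> keep; s[1]='n' new -> keep; s[2]='l' new -> keep; s[3]='l' seen -> skip; s[4]='l' seen -> skip; s[5]='g' seen -> skip; s[6]='n' seen -> skip; s[7]='g' seen -> skip; s[8]='j' new -> keep; s[9]='l' seen -> skip; s[10]='g' seen -> skip; s[11]='n' seen -> skip
Result: gnlj


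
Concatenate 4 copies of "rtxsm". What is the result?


Input string: 'rtxsm'
Operation: repeat 4 times
Concatenation: 'rtxsm' + 'rtxsm' + 'rtxsm' + 'rtxsm'
Result: rtxsmrtxsmrtxsmrtxsm


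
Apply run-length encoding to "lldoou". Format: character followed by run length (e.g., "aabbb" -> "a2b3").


Input: 'lldoou'
Operation: identify consecutive runs
Runs: 'll' -> l2, 'd' -> d1, 'oo' -> o2, 'u' -> u1
Encoded: l2d1o2u1


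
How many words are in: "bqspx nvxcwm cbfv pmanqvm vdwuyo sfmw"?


Input string: 'bqspx nvxcwm cbfv pmanqvm vdwuyo sfmw'
Operation: split by spaces
Words found: 'bqspx', 'nvxcwm', 'cbfv', 'pmanqvm', 'vdwuyo', 'sfmw'
Word count: 6


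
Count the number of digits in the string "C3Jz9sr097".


Input string: 'C3Jz9sr097'
Operation: count digit characters (0-9)
Scan: 'C', '3'(digit), 'J', 'z', '9'(digit), 's', 'r', '0'(digit), '9'(digit), '7'(digit)
Digits found: 5
Result: 5


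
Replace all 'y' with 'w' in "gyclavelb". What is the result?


Input string: 'gyclavelb'
Operation: replace 'y' with 'w'
Positions of 'y': 1
After replacement: gwclavelb


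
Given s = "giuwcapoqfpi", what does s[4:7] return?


Input string: 'giuwcapoqfpi'
Operation: slice [4:7]
Extract characters: s[4]='c', s[5]='a', s[6]='p'
Result: cap


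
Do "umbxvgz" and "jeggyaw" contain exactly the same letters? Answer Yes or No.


String 1: 'umbxvgz' -> sorted: 'bgmuvxz'
String 2: 'jeggyaw' -> sorted: 'aeggjwy'
Compare sorted forms: 'bgmuvxz' != 'aeggjwy'
Anagram: No


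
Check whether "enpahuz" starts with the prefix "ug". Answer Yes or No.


Input string: 'enpahuz'
Prefix to check: 'ug'
First 2 characters of input: 'en'
Match: False
Result: No


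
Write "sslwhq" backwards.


Input string: 'sslwhq'
Operation: reverse character order
Original order: 's' -> 's' -> 'l' -> 'w' -> 'h' -> 'q'
Reversed order: 'q' -> 'h' -> 'w' -> 'l' -> 's' -> 's'
Result: qhwlss


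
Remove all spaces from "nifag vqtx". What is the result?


Input string: 'nifag vqtx'
Operation: remove all spaces
Words: 'nifag', 'vqtx'
Join without spaces: nifagvqtx


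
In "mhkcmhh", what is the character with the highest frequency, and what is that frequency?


Input: 'mhkcmhh'
Operation: tally each character
Counts: 'c':1, 'h':3, 'k':1, 'm':2
Maximum: 'h' appears 3 times


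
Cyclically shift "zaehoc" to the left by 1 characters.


Input: 'zaehoc', shift = 1
Operation: split at index 1 and swap parts
Front part s[0:1] = 'z'
Back part s[1:] = 'aehoc'
Rotated = back + front = 'aehoc' + 'z'
Result: aehocz


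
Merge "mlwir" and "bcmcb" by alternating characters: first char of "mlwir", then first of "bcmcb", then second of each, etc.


String 1: 'mlwir'
String 2: 'bcmcb'
Operation: alternate characters
Pairs: 'm'+'b', 'l'+'c', 'w'+'m', 'i'+'c', 'r'+'b'
Result: mblcwmicrb


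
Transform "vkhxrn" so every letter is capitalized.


Input string: 'vkhxrn'
Operation: convert each letter to uppercase
Mapping: 'v'->'V', 'k'->'K', 'h'->'H', 'x'->'X', 'r'->'R', 'n'->'N'
Result: VKHXRN


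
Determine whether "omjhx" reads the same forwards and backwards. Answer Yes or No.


Input string: 'omjhx'
Reversed: 'xhjmo'
Compare pairs: s[0]='o' vs s[4]='x' (mismatch), s[1]='m' vs s[3]='h' (mismatch)
Palindrome: No


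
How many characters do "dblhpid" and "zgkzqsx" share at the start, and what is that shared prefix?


String 1: 'dblhpid'
String 2: 'zgkzqsx'
Compare position by position:
pos 0: 'd' vs 'z' differ -> stop
Longest common prefix: "" (length 0)


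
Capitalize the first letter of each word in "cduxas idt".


Input string: 'cduxas idt'
Operation: capitalize first letter of each word
Word transformations: 'cduxas'->'Cduxas', 'idt'->'Idt'
Result: Cduxas Idt


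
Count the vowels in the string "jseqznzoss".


Input string: 'jseqznzoss'
Operation: count vowels (a, e, i, o, u)
Scan: s[0]='j', s[1]='s', s[2]='e' (vowel), s[3]='q', s[4]='z', s[5]='n', s[6]='z', s[7]='o' (vowel), s[8]='s', s[9]='s'
Vowels found: 2
Result: 2


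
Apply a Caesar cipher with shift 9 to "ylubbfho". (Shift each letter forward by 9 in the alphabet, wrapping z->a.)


Input: 'ylubbfho', shift = 9
Operation: for each letter, (position + 9) mod 26
Mapping: 'y'(24+9=33, 33 mod 26=7)->'h', 'l'(11+9=20)->'u', 'u'(20+9=29, 29 mod 26=3)->'d', 'b'(1+9=10)->'k', 'b'(1+9=10)->'k', 'f'(5+9=14)->'o', 'h'(7+9=16)->'q', 'o'(14+9=23)->'x'
Result: hudkkoqx


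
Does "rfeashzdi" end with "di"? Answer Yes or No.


Input string: 'rfeashzdi'
Suffix to check: 'di'
Last 2 characters of input: 'di'
Match: True
Result: Yes


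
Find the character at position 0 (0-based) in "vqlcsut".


Input string: 'vqlcsut'
Operation: get character at index 0
Index mapping: s[0]='v'
Result: 'v'


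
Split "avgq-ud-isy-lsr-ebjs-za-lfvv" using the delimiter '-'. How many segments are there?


Input string: 'avgq-ud-isy-lsr-ebjs-za-lfvv'
Delimiter: '-'
Split result: 'avgq', 'ud', 'isy', 'lsr', 'ebjs', 'za', 'lfvv'
Number of parts: 7


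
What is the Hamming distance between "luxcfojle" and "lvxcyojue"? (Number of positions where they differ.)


String 1: 'luxcfojle'
String 2: 'lvxcyojue'
Compare each position: pos 0: 'l'=='l', pos 1: 'u'!='v', pos 2: 'x'=='x', pos 3: 'c'=='c', pos 4: 'f'!='y', pos 5: 'o'=='o', pos 6: 'j'=='j', pos 7: 'l'!='u', pos 8: 'e'=='e'
Differing positions: 3
Hamming distance: 3


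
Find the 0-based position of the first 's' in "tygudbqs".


Input string: 'tygudbqs'
Target: 's'
Scanning left to right: s[0]='t', s[1]='y', s[2]='g', s[3]='u', s[4]='d', s[5]='b', s[6]='q', s[7]='s'
First match at index: 7


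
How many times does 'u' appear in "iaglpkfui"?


Input string: 'iaglpkfui'
Target character: 'u'
Scan each position: s[7]='u'
Matches found at indices: 7
Total: 1


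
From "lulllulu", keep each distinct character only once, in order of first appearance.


Input: 'lulllulu'
Operation: keep first occurrence of each character
Scan: s[0]='l' new -> keep; s[1]='u' new -> keep; s[2]='l' seen -> skip; s[3]='l' seen -> skip; s[4]='l' seen -> skip; s[5]='u' seen -> skip; s[6]='l' seen -> skip; s[7]='u' seen -> skip
Result: lu


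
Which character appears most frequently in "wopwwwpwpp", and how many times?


Input: 'wopwwwpwpp'
Operation: tally each character
Counts: 'o':1, 'p':4, 'w':5
Maximum: 'w' appears 5 times


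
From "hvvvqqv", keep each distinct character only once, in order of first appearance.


Input: 'hvvvqqv'
Operation: keep first occurrence of each character
Scan: s[0]='h' new -> keep; s[1]='v' new -> keep; s[2]='v' seen -> skip; s[3]='v' seen -> skip; s[4]='q' new -> keep; s[5]='q' seen -> skip; s[6]='v' seen -> skip
Result: hvq


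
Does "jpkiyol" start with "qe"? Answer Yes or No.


Input string: 'jpkiyol'
Prefix to check: 'qe'
First 2 characters of input: 'jp'
Match: False
Result: No


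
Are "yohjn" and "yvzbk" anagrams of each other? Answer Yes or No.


String 1: 'yohjn' -> sorted: 'hjnoy'
String 2: 'yvzbk' -> sorted: 'bkvyz'
Compare sorted forms: 'hjnoy' != 'bkvyz'
Anagram: No


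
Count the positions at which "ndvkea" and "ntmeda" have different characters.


String 1: 'ndvkea'
String 2: 'ntmeda'
Compare each position: pos 0: 'n'=='n', pos 1: 'd'!='t', pos 2: 'v'!='m', pos 3: 'k'!='e', pos 4: 'e'!='d', pos 5: 'a'=='a'
Differing positions: 4
Hamming distance: 4


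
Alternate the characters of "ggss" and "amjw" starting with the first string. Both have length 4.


String 1: 'ggss'
String 2: 'amjw'
Operation: alternate characters
Pairs: 'g'+'a', 'g'+'m', 's'+'j', 's'+'w'
Result: gagmsjsw


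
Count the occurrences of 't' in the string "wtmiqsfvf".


Input string: 'wtmiqsfvf'
Target character: 't'
Scan each position: s[1]='t'
Matches found at indices: 1
Total: 1


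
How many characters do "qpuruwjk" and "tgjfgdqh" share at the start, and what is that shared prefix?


String 1: 'qpuruwjk'
String 2: 'tgjfgdqh'
Compare position by position:
pos 0: 'q' vs 't' differ -> stop
Longest common prefix: "" (length 0)


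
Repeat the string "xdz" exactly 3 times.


Input string: 'xdz'
Operation: repeat 3 times
Concatenation: 'xdz' + 'xdz' + 'xdz'
Result: xdzxdzxdz


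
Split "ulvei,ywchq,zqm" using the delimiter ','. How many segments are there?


Input string: 'ulvei,ywchq,zqm'
Delimiter: ','
Split result: 'ulvei', 'ywchq', 'zqm'
Number of parts: 3


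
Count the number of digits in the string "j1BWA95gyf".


Input string: 'j1BWA95gyf'
Operation: count digit characters (0-9)
Scan: 'j', '1'(digit), 'B', 'W', 'A', '9'(digit), '5'(digit), 'g', 'y', 'f'
Digits found: 3
Result: 3


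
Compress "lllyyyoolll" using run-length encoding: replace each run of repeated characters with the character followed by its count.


Input: 'lllyyyoolll'
Operation: identify consecutive runs
Runs: 'lll' -> l3, 'yyy' -> y3, 'oo' -> o2, 'lll' -> l3
Encoded: l3y3o2l3


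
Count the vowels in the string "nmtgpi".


Input string: 'nmtgpi'
Operation: count vowels (a, e, i, o, u)
Scan: s[0]='n', s[1]='m', s[2]='t', s[3]='g', s[4]='p', s[5]='i' (vowel)
Vowels found: 1
Result: 1


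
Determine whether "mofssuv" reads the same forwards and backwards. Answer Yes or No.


Input string: 'mofssuv'
Reversed: 'vussfom'
Compare pairs: s[0]='m' vs s[6]='v' (mismatch), s[1]='o' vs s[5]='u' (mismatch), s[2]='f' vs s[4]='s' (mismatch)
Palindrome: No


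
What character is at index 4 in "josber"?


Input string: 'josber'
Operation: get character at index 4
Index mapping: s[0]='j', s[1]='o', s[2]='s', s[3]='b', s[4]='e'
Result: 'e'


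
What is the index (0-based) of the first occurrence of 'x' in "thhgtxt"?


Input string: 'thhgtxt'
Target: 'x'
Scanning left to right: s[0]='t', s[1]='h', s[2]='h', s[3]='g', s[4]='t', s[5]='x'
First match at index: 5


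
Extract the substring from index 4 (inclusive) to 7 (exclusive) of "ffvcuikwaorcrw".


Input string: 'ffvcuikwaorcrw'
Operation: slice [4:7]
Extract characters: s[4]='u', s[5]='i', s[6]='k'
Result: uik


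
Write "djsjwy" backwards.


Input string: 'djsjwy'
Operation: reverse character order
Original order: 'd' -> 'j' -> 's' -> 'j' -> 'w' -> 'y'
Reversed order: 'y' -> 'w' -> 'j' -> 's' -> 'j' -> 'd'
Result: ywjsjd


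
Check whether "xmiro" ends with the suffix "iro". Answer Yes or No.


Input string: 'xmiro'
Suffix to check: 'iro'
Last 3 characters of input: 'iro'
Match: True
Result: Yes


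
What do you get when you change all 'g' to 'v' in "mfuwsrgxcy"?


Input string: 'mfuwsrgxcy'
Operation: replace 'g' with 'v'
Positions of 'g': 6
After replacement: mfuwsrvxcy


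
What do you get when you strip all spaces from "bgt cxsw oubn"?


Input string: 'bgt cxsw oubn'
Operation: remove all spaces
Words: 'bgt', 'cxsw', 'oubn'
Join without spaces: bgtcxswoubn


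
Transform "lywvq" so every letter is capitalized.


Input string: 'lywvq'
Operation: convert each letter to uppercase
Mapping: 'l'->'L', 'y'->'Y', 'w'->'W', 'v'->'V', 'q'->'Q'
Result: LYWVQ


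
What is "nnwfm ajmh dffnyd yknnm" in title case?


Input string: 'nnwfm ajmh dffnyd yknnm'
Operation: capitalize first letter of each word
Word transformations: 'nnwfm'->'Nnwfm', 'ajmh'->'Ajmh', 'dffnyd'->'Dffnyd', 'yknnm'->'Yknnm'
Result: Nnwfm Ajmh Dffnyd Yknnm


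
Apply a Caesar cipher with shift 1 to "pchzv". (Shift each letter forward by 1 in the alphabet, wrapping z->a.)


Input: 'pchzv', shift = 1
Operation: for each letter, (position + 1) mod 26
Mapping: 'p'(15+1=16)->'q', 'c'(2+1=3)->'d', 'h'(7+1=8)->'i', 'z'(25+1=26, 26 mod 26=0)->'a', 'v'(21+1=22)->'w'
Result: qdiaw


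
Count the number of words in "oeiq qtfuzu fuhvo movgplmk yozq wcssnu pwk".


Input string: 'oeiq qtfuzu fuhvo movgplmk yozq wcssnu pwk'
Operation: split by spaces
Words found: 'oeiq', 'qtfuzu', 'fuhvo', 'movgplmk', 'yozq', 'wcssnu', 'pwk'
Word count: 7


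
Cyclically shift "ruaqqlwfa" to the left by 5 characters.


Input: 'ruaqqlwfa', shift = 5
Operation: split at index 5 and swap parts
Front part s[0:5] = 'ruaqq'
Back part s[5:] = 'lwfa'
Rotated = back + front = 'lwfa' + 'ruaqq'
Result: lwfaruaqq


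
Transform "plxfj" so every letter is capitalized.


Input string: 'plxfj'
Operation: convert each letter to uppercase
Mapping: 'p'->'P', 'l'->'L', 'x'->'X', 'f'->'F', 'j'->'J'
Result: PLXFJ


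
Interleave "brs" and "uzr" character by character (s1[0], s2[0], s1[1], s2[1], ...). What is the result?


String 1: 'brs'
String 2: 'uzr'
Operation: alternate characters
Pairs: 'b'+'u', 'r'+'z', 's'+'r'
Result: burzsr


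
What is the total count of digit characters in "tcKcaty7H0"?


Input string: 'tcKcaty7H0'
Operation: count digit characters (0-9)
Scan: 't', 'c', 'K', 'c', 'a', 't', 'y', '7'(digit), 'H', '0'(digit)
Digits found: 2
Result: 2


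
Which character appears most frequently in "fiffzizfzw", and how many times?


Input: 'fiffzizfzw'
Operation: tally each character
Counts: 'f':4, 'i':2, 'w':1, 'z':3
Maximum: 'f' appears 4 times


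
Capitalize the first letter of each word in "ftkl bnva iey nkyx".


Input string: 'ftkl bnva iey nkyx'
Operation: capitalize first letter of each word
Word transformations: 'ftkl'->'Ftkl', 'bnva'->'Bnva', 'iey'->'Iey', 'nkyx'->'Nkyx'
Result: Ftkl Bnva Iey Nkyx
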